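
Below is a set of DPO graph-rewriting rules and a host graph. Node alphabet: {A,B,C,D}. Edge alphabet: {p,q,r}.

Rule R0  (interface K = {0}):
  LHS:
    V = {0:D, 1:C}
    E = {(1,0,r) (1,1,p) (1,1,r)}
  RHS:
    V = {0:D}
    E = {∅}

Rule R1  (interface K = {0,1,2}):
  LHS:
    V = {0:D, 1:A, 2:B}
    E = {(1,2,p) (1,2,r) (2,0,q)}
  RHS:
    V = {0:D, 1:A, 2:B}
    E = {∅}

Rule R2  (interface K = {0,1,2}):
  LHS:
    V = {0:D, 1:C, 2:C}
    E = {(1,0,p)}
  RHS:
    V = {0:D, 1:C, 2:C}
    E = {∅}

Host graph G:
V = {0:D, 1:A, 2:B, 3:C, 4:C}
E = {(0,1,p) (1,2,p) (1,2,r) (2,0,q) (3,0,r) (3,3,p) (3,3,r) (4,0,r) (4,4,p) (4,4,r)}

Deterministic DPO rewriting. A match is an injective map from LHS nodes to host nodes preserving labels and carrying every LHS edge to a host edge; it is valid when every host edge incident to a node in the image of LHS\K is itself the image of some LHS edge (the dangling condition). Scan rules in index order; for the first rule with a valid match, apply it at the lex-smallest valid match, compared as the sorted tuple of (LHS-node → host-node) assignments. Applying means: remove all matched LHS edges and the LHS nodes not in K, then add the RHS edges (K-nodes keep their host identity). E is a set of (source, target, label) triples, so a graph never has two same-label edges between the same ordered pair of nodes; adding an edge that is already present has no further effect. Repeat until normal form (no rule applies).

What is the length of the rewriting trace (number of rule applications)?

start.  V:5 E:10  edges: 0-p->1 1-p->2 1-r->2 2-q->0 3-r->0 3-p->3 3-r->3 4-r->0 4-p->4 4-r->4
1. fire R0 via {0↦0, 1↦3}  →  V:4 E:7  edges: 0-p->1 1-p->2 1-r->2 2-q->0 4-r->0 4-p->4 4-r->4
2. fire R0 via {0↦0, 1↦4}  →  V:3 E:4  edges: 0-p->1 1-p->2 1-r->2 2-q->0
3. fire R1 via {0↦0, 1↦1, 2↦2}  →  V:3 E:1  edges: 0-p->1
final graph: no rule applies after step 3

Answer: 3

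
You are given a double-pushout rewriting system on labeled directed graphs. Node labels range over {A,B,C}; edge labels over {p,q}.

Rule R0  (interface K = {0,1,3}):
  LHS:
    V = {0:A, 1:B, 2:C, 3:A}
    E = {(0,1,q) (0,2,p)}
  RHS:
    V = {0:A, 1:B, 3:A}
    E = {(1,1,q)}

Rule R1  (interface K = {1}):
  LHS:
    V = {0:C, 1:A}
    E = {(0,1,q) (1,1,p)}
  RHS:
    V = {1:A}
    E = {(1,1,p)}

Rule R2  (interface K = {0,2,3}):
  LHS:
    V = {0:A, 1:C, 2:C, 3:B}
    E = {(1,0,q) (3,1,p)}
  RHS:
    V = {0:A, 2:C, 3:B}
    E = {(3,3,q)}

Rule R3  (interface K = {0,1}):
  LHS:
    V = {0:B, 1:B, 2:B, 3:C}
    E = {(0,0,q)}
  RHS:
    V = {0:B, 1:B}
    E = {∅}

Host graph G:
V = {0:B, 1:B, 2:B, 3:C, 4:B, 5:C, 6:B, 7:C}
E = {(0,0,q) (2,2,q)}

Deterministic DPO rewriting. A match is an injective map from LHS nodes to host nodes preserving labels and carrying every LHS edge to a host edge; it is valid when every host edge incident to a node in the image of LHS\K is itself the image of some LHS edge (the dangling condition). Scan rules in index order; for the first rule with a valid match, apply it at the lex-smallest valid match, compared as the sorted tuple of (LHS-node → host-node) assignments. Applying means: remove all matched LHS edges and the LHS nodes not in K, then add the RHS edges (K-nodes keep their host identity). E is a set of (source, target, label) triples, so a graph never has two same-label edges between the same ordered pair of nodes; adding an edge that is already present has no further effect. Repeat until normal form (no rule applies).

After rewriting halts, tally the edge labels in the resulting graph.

initial: |V|=8 |E|=2  E = 0-q->0 2-q->2
step 1: apply R3 at {0↦0, 1↦1, 2↦4, 3↦3}  → |V|=6 |E|=1  E = 2-q->2
step 2: apply R3 at {0↦2, 1↦0, 2↦1, 3↦5}  → |V|=4 |E|=0  E = ∅
halt: no rule applies after step 2
NF edges: []

Answer: (no edges)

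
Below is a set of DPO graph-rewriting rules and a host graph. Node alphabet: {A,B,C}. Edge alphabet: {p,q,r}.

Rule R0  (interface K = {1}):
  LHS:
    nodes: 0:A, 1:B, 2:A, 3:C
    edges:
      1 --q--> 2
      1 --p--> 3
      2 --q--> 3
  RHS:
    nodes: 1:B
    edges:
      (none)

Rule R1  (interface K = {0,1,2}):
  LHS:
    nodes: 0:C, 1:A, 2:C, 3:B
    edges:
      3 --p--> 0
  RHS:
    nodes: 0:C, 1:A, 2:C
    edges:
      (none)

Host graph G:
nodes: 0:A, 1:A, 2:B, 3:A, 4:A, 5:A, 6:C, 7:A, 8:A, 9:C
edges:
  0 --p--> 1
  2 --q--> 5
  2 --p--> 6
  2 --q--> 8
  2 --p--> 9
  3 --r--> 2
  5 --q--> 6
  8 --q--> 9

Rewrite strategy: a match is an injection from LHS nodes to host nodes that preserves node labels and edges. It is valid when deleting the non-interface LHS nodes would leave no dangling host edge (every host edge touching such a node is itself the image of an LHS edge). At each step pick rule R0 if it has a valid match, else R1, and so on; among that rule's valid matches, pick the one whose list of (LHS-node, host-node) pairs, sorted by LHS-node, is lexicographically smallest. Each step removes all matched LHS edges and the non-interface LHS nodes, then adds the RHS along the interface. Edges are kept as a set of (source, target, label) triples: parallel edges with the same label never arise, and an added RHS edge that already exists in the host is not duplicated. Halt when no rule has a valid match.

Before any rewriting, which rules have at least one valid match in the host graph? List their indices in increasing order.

R0: 4 valid matches — {0↦4, 1↦2, 2↦5, 3↦6}, {0↦4, 1↦2, 2↦8, 3↦9}, {0↦7, 1↦2, 2↦5, 3↦6} (+1 more)
R1: no valid match — 14 raw matches, all fail dangling condition

Answer: [R0]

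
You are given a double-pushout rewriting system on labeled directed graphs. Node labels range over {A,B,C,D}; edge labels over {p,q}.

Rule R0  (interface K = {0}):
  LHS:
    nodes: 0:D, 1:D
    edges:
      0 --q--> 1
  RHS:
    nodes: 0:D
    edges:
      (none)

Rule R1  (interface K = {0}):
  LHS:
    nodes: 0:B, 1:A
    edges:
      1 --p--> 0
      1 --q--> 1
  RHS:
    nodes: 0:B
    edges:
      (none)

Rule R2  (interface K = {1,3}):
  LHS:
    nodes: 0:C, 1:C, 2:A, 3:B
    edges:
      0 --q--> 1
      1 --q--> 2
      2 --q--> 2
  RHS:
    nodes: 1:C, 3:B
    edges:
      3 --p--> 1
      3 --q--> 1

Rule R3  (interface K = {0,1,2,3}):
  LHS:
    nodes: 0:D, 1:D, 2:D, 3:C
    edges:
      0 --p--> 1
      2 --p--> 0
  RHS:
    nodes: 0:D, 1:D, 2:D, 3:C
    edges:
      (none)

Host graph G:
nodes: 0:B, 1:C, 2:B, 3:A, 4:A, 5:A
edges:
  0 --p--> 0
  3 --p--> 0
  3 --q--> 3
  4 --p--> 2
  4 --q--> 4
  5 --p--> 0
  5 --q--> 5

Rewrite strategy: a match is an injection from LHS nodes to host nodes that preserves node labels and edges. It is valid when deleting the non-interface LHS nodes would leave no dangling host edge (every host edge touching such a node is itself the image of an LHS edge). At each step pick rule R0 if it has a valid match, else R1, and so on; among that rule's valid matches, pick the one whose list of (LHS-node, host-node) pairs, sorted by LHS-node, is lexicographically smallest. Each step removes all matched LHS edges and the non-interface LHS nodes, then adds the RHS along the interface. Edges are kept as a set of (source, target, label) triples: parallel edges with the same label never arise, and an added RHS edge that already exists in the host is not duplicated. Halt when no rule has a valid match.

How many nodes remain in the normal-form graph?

start.  V:6 E:7  edges: 0-p->0 3-p->0 3-q->3 4-p->2 4-q->4 5-p->0 5-q->5
1. fire R1 via {0↦0, 1↦3}  →  V:5 E:5  edges: 0-p->0 4-p->2 4-q->4 5-p->0 5-q->5
2. fire R1 via {0↦0, 1↦5}  →  V:4 E:3  edges: 0-p->0 4-p->2 4-q->4
3. fire R1 via {0↦2, 1↦4}  →  V:3 E:1  edges: 0-p->0
final graph: no rule applies after step 3
NF nodes: {0:B, 1:C, 2:B}

Answer: 3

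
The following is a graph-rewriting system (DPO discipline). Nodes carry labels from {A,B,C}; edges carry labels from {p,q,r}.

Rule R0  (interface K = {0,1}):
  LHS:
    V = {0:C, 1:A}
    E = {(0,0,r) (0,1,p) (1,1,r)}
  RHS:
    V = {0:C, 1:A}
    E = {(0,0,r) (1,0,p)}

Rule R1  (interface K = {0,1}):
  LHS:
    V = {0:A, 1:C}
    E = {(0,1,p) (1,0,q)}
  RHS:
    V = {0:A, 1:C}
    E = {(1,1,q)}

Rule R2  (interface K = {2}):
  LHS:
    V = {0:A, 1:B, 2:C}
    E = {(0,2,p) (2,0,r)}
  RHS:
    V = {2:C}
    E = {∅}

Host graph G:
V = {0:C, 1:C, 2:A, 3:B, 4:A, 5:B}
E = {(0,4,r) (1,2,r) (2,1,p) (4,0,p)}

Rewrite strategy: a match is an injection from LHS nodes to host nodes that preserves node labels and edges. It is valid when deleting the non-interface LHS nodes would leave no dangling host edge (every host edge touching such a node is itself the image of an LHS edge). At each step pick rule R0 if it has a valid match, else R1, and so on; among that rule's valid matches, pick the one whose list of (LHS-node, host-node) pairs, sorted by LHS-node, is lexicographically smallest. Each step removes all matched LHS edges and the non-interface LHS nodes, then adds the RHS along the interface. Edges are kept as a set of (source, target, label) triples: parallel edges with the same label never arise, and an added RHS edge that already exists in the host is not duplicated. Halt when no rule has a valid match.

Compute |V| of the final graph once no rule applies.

[0] host  ⇒  6 nodes, 4 edges  {0-r->4 1-r->2 2-p->1 4-p->0}
[1] R2 @ {0↦2, 1↦3, 2↦1}  ⇒  4 nodes, 2 edges  {0-r->4 4-p->0}
[2] R2 @ {0↦4, 1↦5, 2↦0}  ⇒  2 nodes, 0 edges  {∅}
final graph: no rule applies after step 2
NF nodes: {0:C, 1:C}

Answer: 2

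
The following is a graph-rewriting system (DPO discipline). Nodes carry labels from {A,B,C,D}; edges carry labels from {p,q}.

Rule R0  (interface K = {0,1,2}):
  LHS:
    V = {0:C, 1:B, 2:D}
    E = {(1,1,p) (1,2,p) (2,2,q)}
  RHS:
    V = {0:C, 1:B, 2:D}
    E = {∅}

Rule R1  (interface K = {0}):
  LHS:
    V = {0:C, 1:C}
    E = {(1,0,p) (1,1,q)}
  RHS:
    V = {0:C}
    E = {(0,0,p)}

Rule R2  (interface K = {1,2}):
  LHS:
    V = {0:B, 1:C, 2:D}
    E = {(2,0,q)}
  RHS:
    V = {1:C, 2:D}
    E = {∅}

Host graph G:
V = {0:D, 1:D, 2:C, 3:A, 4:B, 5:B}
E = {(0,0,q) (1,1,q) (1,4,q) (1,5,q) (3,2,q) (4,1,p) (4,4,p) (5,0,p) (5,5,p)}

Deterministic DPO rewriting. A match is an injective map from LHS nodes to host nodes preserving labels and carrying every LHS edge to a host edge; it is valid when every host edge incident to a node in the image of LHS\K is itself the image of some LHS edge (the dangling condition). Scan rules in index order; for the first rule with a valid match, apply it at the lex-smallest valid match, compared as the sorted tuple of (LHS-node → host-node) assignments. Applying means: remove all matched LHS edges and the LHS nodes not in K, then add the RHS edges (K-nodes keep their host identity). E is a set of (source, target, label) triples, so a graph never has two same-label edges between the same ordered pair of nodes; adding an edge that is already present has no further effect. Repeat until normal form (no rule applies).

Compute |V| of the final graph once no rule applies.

Answer: 4

Derivation:
initial: |V|=6 |E|=9  E = 0-q->0 1-q->1 1-q->4 1-q->5 3-q->2 4-p->1 4-p->4 5-p->0 5-p->5
step 1: apply R0 at {0↦2, 1↦4, 2↦1}  → |V|=6 |E|=6  E = 0-q->0 1-q->4 1-q->5 3-q->2 5-p->0 5-p->5
step 2: apply R0 at {0↦2, 1↦5, 2↦0}  → |V|=6 |E|=3  E = 1-q->4 1-q->5 3-q->2
step 3: apply R2 at {0↦4, 1↦2, 2↦1}  → |V|=5 |E|=2  E = 1-q->5 3-q->2
step 4: apply R2 at {0↦5, 1↦2, 2↦1}  → |V|=4 |E|=1  E = 3-q->2
normal form: no rule applies after step 4
NF nodes: {0:D, 1:D, 2:C, 3:A}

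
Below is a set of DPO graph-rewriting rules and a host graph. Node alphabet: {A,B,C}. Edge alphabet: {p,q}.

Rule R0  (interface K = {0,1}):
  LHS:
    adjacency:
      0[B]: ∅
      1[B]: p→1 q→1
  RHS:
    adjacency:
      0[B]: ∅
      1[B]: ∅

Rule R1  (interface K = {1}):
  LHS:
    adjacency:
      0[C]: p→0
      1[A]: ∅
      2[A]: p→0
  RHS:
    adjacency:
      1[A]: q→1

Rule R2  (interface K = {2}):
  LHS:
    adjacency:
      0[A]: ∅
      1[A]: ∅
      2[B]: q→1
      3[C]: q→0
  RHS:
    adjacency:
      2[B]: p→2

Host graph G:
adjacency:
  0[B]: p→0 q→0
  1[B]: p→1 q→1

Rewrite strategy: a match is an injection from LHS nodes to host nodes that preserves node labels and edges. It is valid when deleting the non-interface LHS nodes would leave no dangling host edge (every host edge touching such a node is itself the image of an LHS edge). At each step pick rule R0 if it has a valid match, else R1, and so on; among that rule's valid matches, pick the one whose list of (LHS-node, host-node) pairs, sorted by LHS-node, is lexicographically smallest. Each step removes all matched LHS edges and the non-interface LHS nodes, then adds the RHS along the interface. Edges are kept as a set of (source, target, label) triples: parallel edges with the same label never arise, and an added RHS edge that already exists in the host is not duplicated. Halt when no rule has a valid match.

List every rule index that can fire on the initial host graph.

Answer: [R0]

Steps:
R0: 2 valid matches — {0↦0, 1↦1}, {0↦1, 1↦0}
R1: no valid match — LHS pattern not found
R2: no valid match — LHS pattern not found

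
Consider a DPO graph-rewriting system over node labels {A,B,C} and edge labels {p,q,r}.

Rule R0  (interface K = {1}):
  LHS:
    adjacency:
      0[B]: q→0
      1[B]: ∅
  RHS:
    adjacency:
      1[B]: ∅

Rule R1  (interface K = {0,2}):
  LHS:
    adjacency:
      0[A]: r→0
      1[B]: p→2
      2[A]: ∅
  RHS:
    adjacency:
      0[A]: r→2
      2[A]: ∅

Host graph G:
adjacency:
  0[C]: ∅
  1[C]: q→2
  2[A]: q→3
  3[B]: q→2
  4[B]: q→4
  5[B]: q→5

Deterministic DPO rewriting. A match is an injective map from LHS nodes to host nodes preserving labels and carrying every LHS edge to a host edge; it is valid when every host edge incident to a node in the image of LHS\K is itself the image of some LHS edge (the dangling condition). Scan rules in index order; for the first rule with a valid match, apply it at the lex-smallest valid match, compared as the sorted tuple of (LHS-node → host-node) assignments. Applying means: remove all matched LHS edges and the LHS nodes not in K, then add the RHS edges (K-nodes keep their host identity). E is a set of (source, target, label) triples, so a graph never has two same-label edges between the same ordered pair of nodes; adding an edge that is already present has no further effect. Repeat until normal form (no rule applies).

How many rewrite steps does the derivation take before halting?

[0] host  ⇒  6 nodes, 5 edges  {1-q->2 2-q->3 3-q->2 4-q->4 5-q->5}
[1] R0 @ {0↦4, 1↦3}  ⇒  5 nodes, 4 edges  {1-q->2 2-q->3 3-q->2 5-q->5}
[2] R0 @ {0↦5, 1↦3}  ⇒  4 nodes, 3 edges  {1-q->2 2-q->3 3-q->2}
halt: no rule applies after step 2

Answer: 2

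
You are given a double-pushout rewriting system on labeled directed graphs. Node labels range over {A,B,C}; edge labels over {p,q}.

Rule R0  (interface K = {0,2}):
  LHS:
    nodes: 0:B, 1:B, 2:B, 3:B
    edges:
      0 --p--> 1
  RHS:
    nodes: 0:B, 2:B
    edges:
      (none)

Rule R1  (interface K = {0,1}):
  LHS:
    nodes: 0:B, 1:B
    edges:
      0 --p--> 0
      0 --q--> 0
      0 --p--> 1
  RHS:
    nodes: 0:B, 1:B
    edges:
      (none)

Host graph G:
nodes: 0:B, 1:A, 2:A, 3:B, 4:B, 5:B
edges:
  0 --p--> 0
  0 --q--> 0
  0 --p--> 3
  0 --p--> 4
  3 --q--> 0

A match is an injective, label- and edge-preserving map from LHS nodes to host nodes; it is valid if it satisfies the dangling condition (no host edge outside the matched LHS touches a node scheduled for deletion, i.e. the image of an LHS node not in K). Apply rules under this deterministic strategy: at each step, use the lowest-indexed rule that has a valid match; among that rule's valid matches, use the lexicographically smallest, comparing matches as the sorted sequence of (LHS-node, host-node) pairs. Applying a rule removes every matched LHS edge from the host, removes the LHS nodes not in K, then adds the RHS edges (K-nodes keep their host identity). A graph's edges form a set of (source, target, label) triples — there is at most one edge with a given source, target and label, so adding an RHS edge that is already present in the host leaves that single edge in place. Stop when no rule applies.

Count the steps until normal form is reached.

Answer: 2

Rewrite trace:
[0] host  ⇒  6 nodes, 5 edges  {0-p->0 0-q->0 0-p->3 0-p->4 3-q->0}
[1] R0 @ {0↦0, 1↦4, 2↦3, 3↦5}  ⇒  4 nodes, 4 edges  {0-p->0 0-q->0 0-p->3 3-q->0}
[2] R1 @ {0↦0, 1↦3}  ⇒  4 nodes, 1 edges  {3-q->0}
final graph: no rule applies after step 2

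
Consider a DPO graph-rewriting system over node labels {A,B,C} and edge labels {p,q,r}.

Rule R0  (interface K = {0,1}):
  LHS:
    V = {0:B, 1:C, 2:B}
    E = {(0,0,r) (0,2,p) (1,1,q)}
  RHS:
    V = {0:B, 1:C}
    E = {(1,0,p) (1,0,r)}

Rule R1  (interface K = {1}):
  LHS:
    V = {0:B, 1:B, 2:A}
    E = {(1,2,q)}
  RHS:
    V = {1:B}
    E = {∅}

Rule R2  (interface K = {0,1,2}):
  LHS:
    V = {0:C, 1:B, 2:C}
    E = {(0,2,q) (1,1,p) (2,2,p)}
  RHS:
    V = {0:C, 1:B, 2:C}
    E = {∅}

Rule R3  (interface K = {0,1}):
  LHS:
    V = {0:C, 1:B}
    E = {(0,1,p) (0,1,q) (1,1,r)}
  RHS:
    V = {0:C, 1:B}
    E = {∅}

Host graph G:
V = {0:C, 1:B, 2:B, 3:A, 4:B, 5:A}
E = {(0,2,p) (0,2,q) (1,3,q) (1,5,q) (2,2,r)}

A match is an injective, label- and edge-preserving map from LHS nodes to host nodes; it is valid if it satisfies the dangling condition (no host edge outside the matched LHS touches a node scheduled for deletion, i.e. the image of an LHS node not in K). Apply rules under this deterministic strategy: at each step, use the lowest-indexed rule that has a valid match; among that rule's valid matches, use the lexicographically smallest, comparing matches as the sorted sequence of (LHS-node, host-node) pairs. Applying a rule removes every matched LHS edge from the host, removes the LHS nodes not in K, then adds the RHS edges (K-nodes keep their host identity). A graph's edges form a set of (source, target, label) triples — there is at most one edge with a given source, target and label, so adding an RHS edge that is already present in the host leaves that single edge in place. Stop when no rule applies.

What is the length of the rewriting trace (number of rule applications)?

Answer: 3

Derivation:
[0] host  ⇒  6 nodes, 5 edges  {0-p->2 0-q->2 1-q->3 1-q->5 2-r->2}
[1] R1 @ {0↦4, 1↦1, 2↦3}  ⇒  4 nodes, 4 edges  {0-p->2 0-q->2 1-q->5 2-r->2}
[2] R3 @ {0↦0, 1↦2}  ⇒  4 nodes, 1 edges  {1-q->5}
[3] R1 @ {0↦2, 1↦1, 2↦5}  ⇒  2 nodes, 0 edges  {∅}
final graph: no rule applies after step 3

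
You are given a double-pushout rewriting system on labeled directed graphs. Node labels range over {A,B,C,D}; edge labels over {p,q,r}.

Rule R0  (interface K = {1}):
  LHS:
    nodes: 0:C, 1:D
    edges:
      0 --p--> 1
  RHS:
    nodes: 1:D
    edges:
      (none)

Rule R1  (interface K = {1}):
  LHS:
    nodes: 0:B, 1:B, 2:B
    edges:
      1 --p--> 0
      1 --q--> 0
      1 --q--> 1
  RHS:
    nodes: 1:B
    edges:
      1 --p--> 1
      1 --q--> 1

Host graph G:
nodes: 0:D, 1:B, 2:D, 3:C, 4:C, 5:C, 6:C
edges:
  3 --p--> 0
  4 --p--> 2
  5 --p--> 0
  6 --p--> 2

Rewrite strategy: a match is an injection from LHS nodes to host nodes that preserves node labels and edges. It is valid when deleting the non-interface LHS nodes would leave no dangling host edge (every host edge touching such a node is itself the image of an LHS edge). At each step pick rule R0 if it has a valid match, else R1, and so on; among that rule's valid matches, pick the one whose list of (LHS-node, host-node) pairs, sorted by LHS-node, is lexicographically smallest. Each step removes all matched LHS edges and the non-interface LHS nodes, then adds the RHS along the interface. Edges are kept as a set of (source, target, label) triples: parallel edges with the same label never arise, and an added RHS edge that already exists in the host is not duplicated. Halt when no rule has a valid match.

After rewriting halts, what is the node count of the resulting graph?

start.  V:7 E:4  edges: 3-p->0 4-p->2 5-p->0 6-p->2
1. fire R0 via {0↦3, 1↦0}  →  V:6 E:3  edges: 4-p->2 5-p->0 6-p->2
2. fire R0 via {0↦4, 1↦2}  →  V:5 E:2  edges: 5-p->0 6-p->2
3. fire R0 via {0↦5, 1↦0}  →  V:4 E:1  edges: 6-p->2
4. fire R0 via {0↦6, 1↦2}  →  V:3 E:0  edges: ∅
final graph: no rule applies after step 4
NF nodes: {0:D, 1:B, 2:D}

Answer: 3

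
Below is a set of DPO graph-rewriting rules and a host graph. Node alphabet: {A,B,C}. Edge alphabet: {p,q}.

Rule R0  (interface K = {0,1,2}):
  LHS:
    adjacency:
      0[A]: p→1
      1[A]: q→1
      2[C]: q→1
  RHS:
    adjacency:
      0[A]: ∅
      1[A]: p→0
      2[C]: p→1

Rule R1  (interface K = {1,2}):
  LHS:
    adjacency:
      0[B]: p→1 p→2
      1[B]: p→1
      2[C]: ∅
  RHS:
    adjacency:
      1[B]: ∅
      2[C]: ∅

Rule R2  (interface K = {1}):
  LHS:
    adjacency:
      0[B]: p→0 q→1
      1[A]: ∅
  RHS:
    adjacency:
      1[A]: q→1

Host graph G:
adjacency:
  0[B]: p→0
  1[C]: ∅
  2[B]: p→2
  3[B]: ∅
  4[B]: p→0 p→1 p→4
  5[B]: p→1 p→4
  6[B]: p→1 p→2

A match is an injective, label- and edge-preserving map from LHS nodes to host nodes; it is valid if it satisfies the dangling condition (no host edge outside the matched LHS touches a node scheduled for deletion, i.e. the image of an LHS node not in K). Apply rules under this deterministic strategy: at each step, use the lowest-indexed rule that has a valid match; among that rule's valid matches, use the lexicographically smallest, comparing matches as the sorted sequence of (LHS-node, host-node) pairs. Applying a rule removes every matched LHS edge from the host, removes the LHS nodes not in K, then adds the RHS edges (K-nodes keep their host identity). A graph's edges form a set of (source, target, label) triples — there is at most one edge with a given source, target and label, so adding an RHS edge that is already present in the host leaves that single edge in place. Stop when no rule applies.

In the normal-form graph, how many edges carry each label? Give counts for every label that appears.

Answer: (no edges)

Derivation:
initial: |V|=7 |E|=9  E = 0-p->0 2-p->2 4-p->0 4-p->1 4-p->4 5-p->1 5-p->4 6-p->1 6-p->2
step 1: apply R1 at {0↦5, 1↦4, 2↦1}  → |V|=6 |E|=6  E = 0-p->0 2-p->2 4-p->0 4-p->1 6-p->1 6-p->2
step 2: apply R1 at {0↦4, 1↦0, 2↦1}  → |V|=5 |E|=3  E = 2-p->2 6-p->1 6-p->2
step 3: apply R1 at {0↦6, 1↦2, 2↦1}  → |V|=4 |E|=0  E = ∅
final graph: no rule applies after step 3
NF edges: []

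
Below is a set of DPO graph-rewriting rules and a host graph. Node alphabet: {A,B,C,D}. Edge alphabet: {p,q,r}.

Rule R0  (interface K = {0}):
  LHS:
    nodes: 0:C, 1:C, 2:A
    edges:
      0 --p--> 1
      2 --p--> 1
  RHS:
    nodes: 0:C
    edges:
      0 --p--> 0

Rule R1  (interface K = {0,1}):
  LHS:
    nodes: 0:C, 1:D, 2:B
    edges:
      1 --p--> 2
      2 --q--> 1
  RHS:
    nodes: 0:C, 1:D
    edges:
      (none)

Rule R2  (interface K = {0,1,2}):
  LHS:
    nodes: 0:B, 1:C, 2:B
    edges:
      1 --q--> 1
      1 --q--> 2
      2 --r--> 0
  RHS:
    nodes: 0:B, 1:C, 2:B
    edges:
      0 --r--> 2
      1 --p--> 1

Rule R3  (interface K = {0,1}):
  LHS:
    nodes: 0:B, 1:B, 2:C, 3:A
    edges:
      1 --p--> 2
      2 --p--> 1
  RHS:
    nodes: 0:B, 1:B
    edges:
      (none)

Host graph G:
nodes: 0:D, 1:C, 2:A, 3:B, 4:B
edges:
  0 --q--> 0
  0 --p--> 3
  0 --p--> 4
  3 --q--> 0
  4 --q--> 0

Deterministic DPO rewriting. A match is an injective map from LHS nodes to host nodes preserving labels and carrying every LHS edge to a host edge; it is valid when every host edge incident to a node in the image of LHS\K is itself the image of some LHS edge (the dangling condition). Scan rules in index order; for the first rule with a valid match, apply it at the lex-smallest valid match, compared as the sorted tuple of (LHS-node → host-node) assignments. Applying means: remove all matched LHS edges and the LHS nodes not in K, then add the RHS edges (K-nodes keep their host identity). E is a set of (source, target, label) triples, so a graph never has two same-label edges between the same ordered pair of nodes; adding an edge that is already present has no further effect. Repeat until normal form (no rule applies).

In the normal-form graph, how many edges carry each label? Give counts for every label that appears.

initial: |V|=5 |E|=5  E = 0-q->0 0-p->3 0-p->4 3-q->0 4-q->0
step 1: apply R1 at {0↦1, 1↦0, 2↦3}  → |V|=4 |E|=3  E = 0-q->0 0-p->4 4-q->0
step 2: apply R1 at {0↦1, 1↦0, 2↦4}  → |V|=3 |E|=1  E = 0-q->0
halt: no rule applies after step 2
NF edges: [(0, 0, 'q')]

Answer: q:1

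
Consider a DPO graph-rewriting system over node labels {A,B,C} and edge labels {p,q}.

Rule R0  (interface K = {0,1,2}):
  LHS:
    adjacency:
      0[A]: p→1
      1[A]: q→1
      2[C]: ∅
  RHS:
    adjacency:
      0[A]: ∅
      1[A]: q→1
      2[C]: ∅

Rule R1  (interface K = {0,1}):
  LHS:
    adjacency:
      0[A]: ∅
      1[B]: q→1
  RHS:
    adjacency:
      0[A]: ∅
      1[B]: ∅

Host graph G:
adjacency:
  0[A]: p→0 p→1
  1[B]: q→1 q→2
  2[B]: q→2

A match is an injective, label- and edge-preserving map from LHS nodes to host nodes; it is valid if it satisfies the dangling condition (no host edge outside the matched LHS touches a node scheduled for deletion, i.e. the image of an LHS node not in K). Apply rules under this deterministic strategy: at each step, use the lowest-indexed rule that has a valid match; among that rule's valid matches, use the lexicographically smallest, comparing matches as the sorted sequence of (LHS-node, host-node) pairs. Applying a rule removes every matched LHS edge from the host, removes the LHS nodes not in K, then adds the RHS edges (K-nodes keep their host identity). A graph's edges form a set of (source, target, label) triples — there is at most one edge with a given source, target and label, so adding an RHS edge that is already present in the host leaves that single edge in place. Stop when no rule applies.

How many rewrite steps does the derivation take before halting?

[0] host  ⇒  3 nodes, 5 edges  {0-p->0 0-p->1 1-q->1 1-q->2 2-q->2}
[1] R1 @ {0↦0, 1↦1}  ⇒  3 nodes, 4 edges  {0-p->0 0-p->1 1-q->2 2-q->2}
[2] R1 @ {0↦0, 1↦2}  ⇒  3 nodes, 3 edges  {0-p->0 0-p->1 1-q->2}
halt: no rule applies after step 2

Answer: 2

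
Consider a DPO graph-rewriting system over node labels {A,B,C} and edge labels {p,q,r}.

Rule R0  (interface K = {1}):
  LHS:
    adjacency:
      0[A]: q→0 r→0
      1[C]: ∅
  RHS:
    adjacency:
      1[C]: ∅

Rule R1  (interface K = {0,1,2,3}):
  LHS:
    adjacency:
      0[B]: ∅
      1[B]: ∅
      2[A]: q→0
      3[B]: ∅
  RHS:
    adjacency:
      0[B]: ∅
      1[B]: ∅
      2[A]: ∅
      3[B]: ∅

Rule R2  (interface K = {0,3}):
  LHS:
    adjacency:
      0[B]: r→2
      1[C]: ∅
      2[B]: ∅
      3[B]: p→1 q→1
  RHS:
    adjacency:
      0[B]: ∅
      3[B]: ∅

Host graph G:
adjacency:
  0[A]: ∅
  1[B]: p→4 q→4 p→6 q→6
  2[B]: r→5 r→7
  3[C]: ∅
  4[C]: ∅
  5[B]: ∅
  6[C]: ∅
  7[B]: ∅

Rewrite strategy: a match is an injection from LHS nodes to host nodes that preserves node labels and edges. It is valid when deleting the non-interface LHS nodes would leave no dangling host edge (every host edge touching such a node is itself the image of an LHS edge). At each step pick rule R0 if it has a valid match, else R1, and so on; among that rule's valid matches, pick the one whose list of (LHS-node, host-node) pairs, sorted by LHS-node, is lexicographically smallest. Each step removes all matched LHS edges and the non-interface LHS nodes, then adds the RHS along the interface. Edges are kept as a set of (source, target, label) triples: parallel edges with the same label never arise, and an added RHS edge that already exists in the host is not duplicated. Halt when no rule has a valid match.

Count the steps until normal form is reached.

initial: |V|=8 |E|=6  E = 1-p->4 1-q->4 1-p->6 1-q->6 2-r->5 2-r->7
step 1: apply R2 at {0↦2, 1↦4, 2↦5, 3↦1}  → |V|=6 |E|=3  E = 1-p->6 1-q->6 2-r->7
step 2: apply R2 at {0↦2, 1↦6, 2↦7, 3↦1}  → |V|=4 |E|=0  E = ∅
final graph: no rule applies after step 2

Answer: 2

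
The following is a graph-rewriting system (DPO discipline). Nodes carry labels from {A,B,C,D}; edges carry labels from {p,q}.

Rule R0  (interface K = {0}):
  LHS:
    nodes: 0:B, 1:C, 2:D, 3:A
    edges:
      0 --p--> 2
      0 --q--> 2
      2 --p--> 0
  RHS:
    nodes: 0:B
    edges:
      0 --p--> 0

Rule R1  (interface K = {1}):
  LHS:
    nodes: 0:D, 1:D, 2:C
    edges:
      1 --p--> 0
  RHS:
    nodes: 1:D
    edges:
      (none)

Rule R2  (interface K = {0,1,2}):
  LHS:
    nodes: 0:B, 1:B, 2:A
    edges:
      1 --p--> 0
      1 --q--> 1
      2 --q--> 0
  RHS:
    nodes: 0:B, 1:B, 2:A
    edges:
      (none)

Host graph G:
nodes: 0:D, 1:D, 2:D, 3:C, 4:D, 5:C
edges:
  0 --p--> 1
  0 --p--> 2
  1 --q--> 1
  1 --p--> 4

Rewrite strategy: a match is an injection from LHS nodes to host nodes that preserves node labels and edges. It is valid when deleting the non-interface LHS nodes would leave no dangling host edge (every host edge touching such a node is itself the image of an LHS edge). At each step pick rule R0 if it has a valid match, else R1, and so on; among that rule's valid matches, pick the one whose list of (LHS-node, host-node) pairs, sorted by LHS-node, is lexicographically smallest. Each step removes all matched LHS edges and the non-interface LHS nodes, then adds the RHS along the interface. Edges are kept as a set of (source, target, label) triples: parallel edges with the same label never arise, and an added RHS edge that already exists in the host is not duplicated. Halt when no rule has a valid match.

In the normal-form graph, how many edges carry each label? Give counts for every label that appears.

initial: |V|=6 |E|=4  E = 0-p->1 0-p->2 1-q->1 1-p->4
step 1: apply R1 at {0↦2, 1↦0, 2↦3}  → |V|=4 |E|=3  E = 0-p->1 1-q->1 1-p->4
step 2: apply R1 at {0↦4, 1↦1, 2↦5}  → |V|=2 |E|=2  E = 0-p->1 1-q->1
normal form: no rule applies after step 2
NF edges: [(0, 1, 'p'), (1, 1, 'q')]

Answer: p:1 q:1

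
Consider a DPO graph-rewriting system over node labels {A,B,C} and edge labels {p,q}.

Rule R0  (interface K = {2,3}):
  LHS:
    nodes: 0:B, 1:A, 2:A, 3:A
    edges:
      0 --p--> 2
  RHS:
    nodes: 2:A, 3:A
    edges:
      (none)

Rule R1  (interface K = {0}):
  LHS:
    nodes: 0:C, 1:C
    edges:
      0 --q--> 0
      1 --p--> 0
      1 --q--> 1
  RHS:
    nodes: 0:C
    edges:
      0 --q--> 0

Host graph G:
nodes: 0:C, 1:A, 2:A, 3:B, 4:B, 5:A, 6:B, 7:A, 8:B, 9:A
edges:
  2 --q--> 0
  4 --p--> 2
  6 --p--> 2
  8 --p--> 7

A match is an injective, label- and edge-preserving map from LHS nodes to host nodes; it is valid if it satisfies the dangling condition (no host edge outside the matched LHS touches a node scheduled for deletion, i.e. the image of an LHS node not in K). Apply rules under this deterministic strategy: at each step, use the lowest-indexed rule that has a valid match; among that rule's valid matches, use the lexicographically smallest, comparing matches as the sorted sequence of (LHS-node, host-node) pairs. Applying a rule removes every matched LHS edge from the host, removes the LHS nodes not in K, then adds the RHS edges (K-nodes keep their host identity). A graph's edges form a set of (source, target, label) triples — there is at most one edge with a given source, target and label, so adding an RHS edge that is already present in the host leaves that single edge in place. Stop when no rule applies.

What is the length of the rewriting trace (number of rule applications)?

Answer: 3

Derivation:
start.  V:10 E:4  edges: 2-q->0 4-p->2 6-p->2 8-p->7
1. fire R0 via {0↦4, 1↦1, 2↦2, 3↦5}  →  V:8 E:3  edges: 2-q->0 6-p->2 8-p->7
2. fire R0 via {0↦6, 1↦5, 2↦2, 3↦7}  →  V:6 E:2  edges: 2-q->0 8-p->7
3. fire R0 via {0↦8, 1↦9, 2↦7, 3↦2}  →  V:4 E:1  edges: 2-q->0
final graph: no rule applies after step 3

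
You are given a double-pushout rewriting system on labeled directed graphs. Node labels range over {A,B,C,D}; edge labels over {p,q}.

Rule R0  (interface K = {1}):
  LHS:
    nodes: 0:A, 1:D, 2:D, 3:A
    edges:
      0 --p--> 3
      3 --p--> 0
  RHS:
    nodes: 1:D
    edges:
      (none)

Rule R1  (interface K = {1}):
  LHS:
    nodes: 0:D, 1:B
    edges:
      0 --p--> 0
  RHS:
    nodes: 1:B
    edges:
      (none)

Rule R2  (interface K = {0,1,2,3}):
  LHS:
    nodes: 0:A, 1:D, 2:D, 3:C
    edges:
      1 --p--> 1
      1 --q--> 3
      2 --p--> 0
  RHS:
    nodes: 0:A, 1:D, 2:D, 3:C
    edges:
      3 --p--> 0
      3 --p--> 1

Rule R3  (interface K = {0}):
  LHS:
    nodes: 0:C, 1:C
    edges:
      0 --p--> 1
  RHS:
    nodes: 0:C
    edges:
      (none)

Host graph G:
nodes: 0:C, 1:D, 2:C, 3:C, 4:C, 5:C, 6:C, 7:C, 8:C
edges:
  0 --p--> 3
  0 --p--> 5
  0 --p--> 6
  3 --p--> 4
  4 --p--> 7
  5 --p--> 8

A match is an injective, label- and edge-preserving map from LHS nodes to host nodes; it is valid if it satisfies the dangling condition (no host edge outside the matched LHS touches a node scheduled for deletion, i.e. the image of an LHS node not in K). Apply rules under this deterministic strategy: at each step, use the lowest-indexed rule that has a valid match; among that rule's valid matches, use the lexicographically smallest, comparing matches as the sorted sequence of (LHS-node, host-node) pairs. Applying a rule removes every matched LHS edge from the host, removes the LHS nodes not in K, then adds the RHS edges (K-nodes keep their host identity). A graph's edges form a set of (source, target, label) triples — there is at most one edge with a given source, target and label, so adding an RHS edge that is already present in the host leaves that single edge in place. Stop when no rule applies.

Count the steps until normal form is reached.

[0] host  ⇒  9 nodes, 6 edges  {0-p->3 0-p->5 0-p->6 3-p->4 4-p->7 5-p->8}
[1] R3 @ {0↦0, 1↦6}  ⇒  8 nodes, 5 edges  {0-p->3 0-p->5 3-p->4 4-p->7 5-p->8}
[2] R3 @ {0↦4, 1↦7}  ⇒  7 nodes, 4 edges  {0-p->3 0-p->5 3-p->4 5-p->8}
[3] R3 @ {0↦3, 1↦4}  ⇒  6 nodes, 3 edges  {0-p->3 0-p->5 5-p->8}
[4] R3 @ {0↦0, 1↦3}  ⇒  5 nodes, 2 edges  {0-p->5 5-p->8}
[5] R3 @ {0↦5, 1↦8}  ⇒  4 nodes, 1 edges  {0-p->5}
[6] R3 @ {0↦0, 1↦5}  ⇒  3 nodes, 0 edges  {∅}
halt: no rule applies after step 6

Answer: 6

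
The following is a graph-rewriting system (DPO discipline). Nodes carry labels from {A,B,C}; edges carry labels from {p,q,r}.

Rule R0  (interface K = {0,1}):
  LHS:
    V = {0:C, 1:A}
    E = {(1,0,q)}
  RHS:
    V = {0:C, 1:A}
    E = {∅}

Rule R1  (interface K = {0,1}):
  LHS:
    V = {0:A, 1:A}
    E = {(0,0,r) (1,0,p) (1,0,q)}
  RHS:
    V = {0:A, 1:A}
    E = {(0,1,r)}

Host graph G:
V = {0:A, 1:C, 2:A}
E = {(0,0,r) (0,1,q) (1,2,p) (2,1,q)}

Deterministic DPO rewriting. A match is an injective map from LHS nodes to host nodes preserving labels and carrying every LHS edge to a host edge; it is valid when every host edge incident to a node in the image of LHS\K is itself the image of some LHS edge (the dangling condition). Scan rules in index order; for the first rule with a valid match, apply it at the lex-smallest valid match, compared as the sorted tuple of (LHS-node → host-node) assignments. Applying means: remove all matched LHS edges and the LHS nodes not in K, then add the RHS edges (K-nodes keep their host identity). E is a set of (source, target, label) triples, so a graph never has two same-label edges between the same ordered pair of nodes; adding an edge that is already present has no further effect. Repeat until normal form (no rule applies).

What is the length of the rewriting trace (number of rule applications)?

Answer: 2

Derivation:
start.  V:3 E:4  edges: 0-r->0 0-q->1 1-p->2 2-q->1
1. fire R0 via {0↦1, 1↦0}  →  V:3 E:3  edges: 0-r->0 1-p->2 2-q->1
2. fire R0 via {0↦1, 1↦2}  →  V:3 E:2  edges: 0-r->0 1-p->2
final graph: no rule applies after step 2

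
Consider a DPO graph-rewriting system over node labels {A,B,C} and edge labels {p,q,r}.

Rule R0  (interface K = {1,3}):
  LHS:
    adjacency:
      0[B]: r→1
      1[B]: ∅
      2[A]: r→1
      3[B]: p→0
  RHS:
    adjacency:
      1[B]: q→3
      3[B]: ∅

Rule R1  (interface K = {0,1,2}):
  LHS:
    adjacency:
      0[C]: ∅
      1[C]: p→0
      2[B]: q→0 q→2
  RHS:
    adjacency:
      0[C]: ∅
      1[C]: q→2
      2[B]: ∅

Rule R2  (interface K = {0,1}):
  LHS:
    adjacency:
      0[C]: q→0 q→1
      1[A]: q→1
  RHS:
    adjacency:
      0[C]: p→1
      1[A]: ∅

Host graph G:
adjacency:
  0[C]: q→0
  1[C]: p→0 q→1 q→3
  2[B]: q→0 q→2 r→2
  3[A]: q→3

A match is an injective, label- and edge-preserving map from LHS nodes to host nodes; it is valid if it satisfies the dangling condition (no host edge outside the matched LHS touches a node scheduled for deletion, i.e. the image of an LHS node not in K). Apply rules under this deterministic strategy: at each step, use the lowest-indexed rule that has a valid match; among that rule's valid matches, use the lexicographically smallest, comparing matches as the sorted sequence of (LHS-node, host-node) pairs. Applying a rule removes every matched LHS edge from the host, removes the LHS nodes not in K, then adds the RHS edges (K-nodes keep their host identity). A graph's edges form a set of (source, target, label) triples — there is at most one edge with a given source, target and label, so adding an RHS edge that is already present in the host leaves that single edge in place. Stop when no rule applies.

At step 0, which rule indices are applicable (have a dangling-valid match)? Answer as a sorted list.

Answer: [R1,R2]

Derivation:
R0: no valid match — LHS pattern not found
R1: 1 valid match — {0↦0, 1↦1, 2↦2}
R2: 1 valid match — {0↦1, 1↦3}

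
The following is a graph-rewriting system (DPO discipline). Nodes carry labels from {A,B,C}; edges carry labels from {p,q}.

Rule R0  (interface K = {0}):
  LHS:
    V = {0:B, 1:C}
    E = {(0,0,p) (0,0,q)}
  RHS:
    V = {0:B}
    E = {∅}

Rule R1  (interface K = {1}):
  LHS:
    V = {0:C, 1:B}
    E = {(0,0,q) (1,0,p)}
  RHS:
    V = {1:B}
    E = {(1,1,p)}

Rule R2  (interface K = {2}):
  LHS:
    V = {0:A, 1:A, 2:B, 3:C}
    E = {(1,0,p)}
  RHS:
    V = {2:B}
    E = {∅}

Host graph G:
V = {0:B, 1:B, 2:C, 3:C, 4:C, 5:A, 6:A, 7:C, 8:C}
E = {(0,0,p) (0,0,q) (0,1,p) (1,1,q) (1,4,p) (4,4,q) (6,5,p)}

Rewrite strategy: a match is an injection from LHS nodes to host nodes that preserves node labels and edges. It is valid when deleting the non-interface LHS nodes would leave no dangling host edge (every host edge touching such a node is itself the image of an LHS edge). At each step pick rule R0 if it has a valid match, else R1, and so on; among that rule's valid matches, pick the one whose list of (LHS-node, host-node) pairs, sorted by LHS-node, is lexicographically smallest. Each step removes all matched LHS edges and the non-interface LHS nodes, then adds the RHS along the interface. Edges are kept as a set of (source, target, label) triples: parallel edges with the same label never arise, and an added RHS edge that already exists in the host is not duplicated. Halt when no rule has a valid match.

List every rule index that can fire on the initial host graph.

R0: 4 valid matches — {0↦0, 1↦2}, {0↦0, 1↦3}, {0↦0, 1↦7} (+1 more)
R1: 1 valid match — {0↦4, 1↦1}
R2: 8 valid matches — {0↦5, 1↦6, 2↦0, 3↦2}, {0↦5, 1↦6, 2↦0, 3↦3}, {0↦5, 1↦6, 2↦0, 3↦7} (+5 more)

Answer: [R0,R1,R2]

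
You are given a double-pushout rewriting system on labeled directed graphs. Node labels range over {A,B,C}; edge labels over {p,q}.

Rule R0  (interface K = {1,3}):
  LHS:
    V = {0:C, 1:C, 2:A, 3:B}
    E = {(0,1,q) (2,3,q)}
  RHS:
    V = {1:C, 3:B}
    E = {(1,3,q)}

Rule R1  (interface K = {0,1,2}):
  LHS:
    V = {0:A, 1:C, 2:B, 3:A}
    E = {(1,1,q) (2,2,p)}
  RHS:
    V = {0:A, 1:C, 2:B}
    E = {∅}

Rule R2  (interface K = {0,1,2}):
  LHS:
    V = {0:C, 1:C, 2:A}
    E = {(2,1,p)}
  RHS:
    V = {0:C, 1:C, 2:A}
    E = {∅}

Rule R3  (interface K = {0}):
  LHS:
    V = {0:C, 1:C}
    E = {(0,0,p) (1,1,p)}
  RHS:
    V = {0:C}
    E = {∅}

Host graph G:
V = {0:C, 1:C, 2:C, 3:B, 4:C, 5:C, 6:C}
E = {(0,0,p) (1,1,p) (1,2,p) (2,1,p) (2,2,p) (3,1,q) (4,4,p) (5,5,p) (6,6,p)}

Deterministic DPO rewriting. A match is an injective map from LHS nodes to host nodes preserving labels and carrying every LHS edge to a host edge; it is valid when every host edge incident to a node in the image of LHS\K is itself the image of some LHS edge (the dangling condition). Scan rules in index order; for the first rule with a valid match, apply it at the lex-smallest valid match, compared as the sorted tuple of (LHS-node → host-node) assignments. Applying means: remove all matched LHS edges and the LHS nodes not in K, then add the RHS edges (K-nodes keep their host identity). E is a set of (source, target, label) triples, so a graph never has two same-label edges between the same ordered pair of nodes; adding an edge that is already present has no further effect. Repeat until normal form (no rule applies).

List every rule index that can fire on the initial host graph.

R0: no valid match — LHS pattern not found
R1: no valid match — LHS pattern not found
R2: no valid match — LHS pattern not found
R3: 20 valid matches — {0↦0, 1↦4}, {0↦0, 1↦5}, {0↦0, 1↦6} (+17 more)

Answer: [R3]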